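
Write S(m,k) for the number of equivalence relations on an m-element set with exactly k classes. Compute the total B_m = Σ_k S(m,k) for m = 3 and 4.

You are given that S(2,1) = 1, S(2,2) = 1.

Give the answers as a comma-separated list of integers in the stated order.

5, 15

i=3: T(3,1)=0+1·1=1 | T(3,2)=1+2·1=3 | T(3,3)=1+3·0=1
i=4: T(4,1)=0+1·1=1 | T(4,2)=1+2·3=7 | T(4,3)=3+3·1=6 | T(4,4)=1+4·0=1
B_3 = ΣS(3,k) = 1+3+1 = 5
B_4 = ΣS(4,k) = 1+7+6+1 = 15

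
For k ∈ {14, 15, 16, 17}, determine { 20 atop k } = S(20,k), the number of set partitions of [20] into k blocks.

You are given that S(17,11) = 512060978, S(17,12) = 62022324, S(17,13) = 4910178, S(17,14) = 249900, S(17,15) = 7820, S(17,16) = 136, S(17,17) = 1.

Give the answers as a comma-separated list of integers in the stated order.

6302524580, 452329200, 22350954, 741285

[18] T[18,12]:12*62022324+512060978=1256328866 · T[18,13]:13*4910178+62022324=125854638 · T[18,14]:14*249900+4910178=8408778 · T[18,15]:15*7820+249900=367200 · T[18,16]:16*136+7820=9996 · T[18,17]:17*1+136=153
[19] T[19,13]:13*125854638+1256328866=2892439160 · T[19,14]:14*8408778+125854638=243577530 · T[19,15]:15*367200+8408778=13916778 · T[19,16]:16*9996+367200=527136 · T[19,17]:17*153+9996=12597
[20] T[20,14]:14*243577530+2892439160=6302524580 · T[20,15]:15*13916778+243577530=452329200 · T[20,16]:16*527136+13916778=22350954 · T[20,17]:17*12597+527136=741285
Read S(20,14) = 6302524580, S(20,15) = 452329200, S(20,16) = 22350954, S(20,17) = 741285.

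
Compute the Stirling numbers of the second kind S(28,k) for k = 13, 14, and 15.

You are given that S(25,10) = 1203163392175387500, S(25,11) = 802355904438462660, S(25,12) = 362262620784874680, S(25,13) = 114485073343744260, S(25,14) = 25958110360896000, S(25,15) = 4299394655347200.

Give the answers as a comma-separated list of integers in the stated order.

451512851236272407400, 148782988064375309400, 36060660300744309600

row 26: T[26][11]=11·802355904438462660+1203163392175387500=10029078340998476760  T[26][12]=12·362262620784874680+802355904438462660=5149507353856958820  T[26][13]=13·114485073343744260+362262620784874680=1850568574253550060  T[26][14]=14·25958110360896000+114485073343744260=477898618396288260  T[26][15]=15·4299394655347200+25958110360896000=90449030191104000
row 27: T[27][12]=12·5149507353856958820+10029078340998476760=71823166587281982600  T[27][13]=13·1850568574253550060+5149507353856958820=29206898819153109600  T[27][14]=14·477898618396288260+1850568574253550060=8541149231801585700  T[27][15]=15·90449030191104000+477898618396288260=1834634071262848260
row 28: T[28][13]=13·29206898819153109600+71823166587281982600=451512851236272407400  T[28][14]=14·8541149231801585700+29206898819153109600=148782988064375309400  T[28][15]=15·1834634071262848260+8541149231801585700=36060660300744309600
Read S(28,13) = 451512851236272407400, S(28,14) = 148782988064375309400, S(28,15) = 36060660300744309600.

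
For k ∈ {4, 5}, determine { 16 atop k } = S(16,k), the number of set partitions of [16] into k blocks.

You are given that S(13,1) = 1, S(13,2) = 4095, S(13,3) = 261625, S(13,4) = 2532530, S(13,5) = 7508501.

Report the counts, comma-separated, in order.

i=14: T(14,2)=1+2·4095=8191 | T(14,3)=4095+3·261625=788970 | T(14,4)=261625+4·2532530=10391745 | T(14,5)=2532530+5·7508501=40075035
i=15: T(15,3)=8191+3·788970=2375101 | T(15,4)=788970+4·10391745=42355950 | T(15,5)=10391745+5·40075035=210766920
i=16: T(16,4)=2375101+4·42355950=171798901 | T(16,5)=42355950+5·210766920=1096190550
Read S(16,4) = 171798901, S(16,5) = 1096190550.

171798901, 1096190550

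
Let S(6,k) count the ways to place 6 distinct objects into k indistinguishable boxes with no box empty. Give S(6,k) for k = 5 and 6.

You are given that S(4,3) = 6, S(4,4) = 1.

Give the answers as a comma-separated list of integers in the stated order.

15, 1

[5] T[5,4]:4*1+6=10 · T[5,5]:5*0+1=1
[6] T[6,5]:5*1+10=15 · T[6,6]:6*0+1=1
Read S(6,5) = 15, S(6,6) = 1.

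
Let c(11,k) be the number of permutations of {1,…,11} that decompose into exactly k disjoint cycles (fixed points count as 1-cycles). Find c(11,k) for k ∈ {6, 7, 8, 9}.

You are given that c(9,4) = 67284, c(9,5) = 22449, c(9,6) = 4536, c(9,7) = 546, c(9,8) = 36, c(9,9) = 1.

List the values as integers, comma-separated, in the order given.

i=10: T(10,5)=67284+9·22449=269325 | T(10,6)=22449+9·4536=63273 | T(10,7)=4536+9·546=9450 | T(10,8)=546+9·36=870 | T(10,9)=36+9·1=45
i=11: T(11,6)=269325+10·63273=902055 | T(11,7)=63273+10·9450=157773 | T(11,8)=9450+10·870=18150 | T(11,9)=870+10·45=1320
Read c(11,6) = 902055, c(11,7) = 157773, c(11,8) = 18150, c(11,9) = 1320.

902055, 157773, 18150, 1320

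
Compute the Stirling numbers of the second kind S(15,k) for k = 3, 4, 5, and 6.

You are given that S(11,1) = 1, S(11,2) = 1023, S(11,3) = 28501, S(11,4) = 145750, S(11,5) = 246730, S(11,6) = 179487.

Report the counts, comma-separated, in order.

r12: T_12,1=1×1+0=1; T_12,2=2×1023+1=2047; T_12,3=3×28501+1023=86526; T_12,4=4×145750+28501=611501; T_12,5=5×246730+145750=1379400; T_12,6=6×179487+246730=1323652
r13: T_13,1=1×1+0=1; T_13,2=2×2047+1=4095; T_13,3=3×86526+2047=261625; T_13,4=4×611501+86526=2532530; T_13,5=5×1379400+611501=7508501; T_13,6=6×1323652+1379400=9321312
r14: T_14,2=2×4095+1=8191; T_14,3=3×261625+4095=788970; T_14,4=4×2532530+261625=10391745; T_14,5=5×7508501+2532530=40075035; T_14,6=6×9321312+7508501=63436373
r15: T_15,3=3×788970+8191=2375101; T_15,4=4×10391745+788970=42355950; T_15,5=5×40075035+10391745=210766920; T_15,6=6×63436373+40075035=420693273
Read S(15,3) = 2375101, S(15,4) = 42355950, S(15,5) = 210766920, S(15,6) = 420693273.

2375101, 42355950, 210766920, 420693273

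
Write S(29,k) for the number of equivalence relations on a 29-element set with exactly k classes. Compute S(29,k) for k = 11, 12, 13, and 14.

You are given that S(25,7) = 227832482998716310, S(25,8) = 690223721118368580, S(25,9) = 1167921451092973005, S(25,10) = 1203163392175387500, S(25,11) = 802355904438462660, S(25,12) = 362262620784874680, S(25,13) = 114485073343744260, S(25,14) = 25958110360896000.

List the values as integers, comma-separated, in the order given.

row 26: T[26][8]=8·690223721118368580+227832482998716310=5749622251945664950  T[26][9]=9·1167921451092973005+690223721118368580=11201516780955125625  T[26][10]=10·1203163392175387500+1167921451092973005=13199555372846848005  T[26][11]=11·802355904438462660+1203163392175387500=10029078340998476760  T[26][12]=12·362262620784874680+802355904438462660=5149507353856958820  T[26][13]=13·114485073343744260+362262620784874680=1850568574253550060  T[26][14]=14·25958110360896000+114485073343744260=477898618396288260
row 27: T[27][9]=9·11201516780955125625+5749622251945664950=106563273280541795575  T[27][10]=10·13199555372846848005+11201516780955125625=143197070509423605675  T[27][11]=11·10029078340998476760+13199555372846848005=123519417123830092365  T[27][12]=12·5149507353856958820+10029078340998476760=71823166587281982600  T[27][13]=13·1850568574253550060+5149507353856958820=29206898819153109600  T[27][14]=14·477898618396288260+1850568574253550060=8541149231801585700
row 28: T[28][10]=10·143197070509423605675+106563273280541795575=1538533978374777852325  T[28][11]=11·123519417123830092365+143197070509423605675=1501910658871554621690  T[28][12]=12·71823166587281982600+123519417123830092365=985397416171213883565  T[28][13]=13·29206898819153109600+71823166587281982600=451512851236272407400  T[28][14]=14·8541149231801585700+29206898819153109600=148782988064375309400
row 29: T[29][11]=11·1501910658871554621690+1538533978374777852325=18059551225961878690915  T[29][12]=12·985397416171213883565+1501910658871554621690=13326679652926121224470  T[29][13]=13·451512851236272407400+985397416171213883565=6855064482242755179765  T[29][14]=14·148782988064375309400+451512851236272407400=2534474684137526739000
Read S(29,11) = 18059551225961878690915, S(29,12) = 13326679652926121224470, S(29,13) = 6855064482242755179765, S(29,14) = 2534474684137526739000.

18059551225961878690915, 13326679652926121224470, 6855064482242755179765, 2534474684137526739000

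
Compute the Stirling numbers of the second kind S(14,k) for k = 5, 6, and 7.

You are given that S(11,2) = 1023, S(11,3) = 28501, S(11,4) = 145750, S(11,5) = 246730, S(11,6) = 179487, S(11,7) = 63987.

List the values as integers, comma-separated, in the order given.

40075035, 63436373, 49329280

@12  (12,3):28501·3+1023→86526, (12,4):145750·4+28501→611501, (12,5):246730·5+145750→1379400, (12,6):179487·6+246730→1323652, (12,7):63987·7+179487→627396
@13  (13,4):611501·4+86526→2532530, (13,5):1379400·5+611501→7508501, (13,6):1323652·6+1379400→9321312, (13,7):627396·7+1323652→5715424
@14  (14,5):7508501·5+2532530→40075035, (14,6):9321312·6+7508501→63436373, (14,7):5715424·7+9321312→49329280
Read S(14,5) = 40075035, S(14,6) = 63436373, S(14,7) = 49329280.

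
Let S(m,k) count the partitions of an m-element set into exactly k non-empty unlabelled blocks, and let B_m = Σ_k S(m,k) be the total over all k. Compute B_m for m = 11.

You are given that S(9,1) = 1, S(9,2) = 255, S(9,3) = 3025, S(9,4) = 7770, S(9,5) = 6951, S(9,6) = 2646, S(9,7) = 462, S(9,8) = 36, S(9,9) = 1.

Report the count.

row 10: T[10][1]=1·1+0=1  T[10][2]=2·255+1=511  T[10][3]=3·3025+255=9330  T[10][4]=4·7770+3025=34105  T[10][5]=5·6951+7770=42525  T[10][6]=6·2646+6951=22827  T[10][7]=7·462+2646=5880  T[10][8]=8·36+462=750  T[10][9]=9·1+36=45  T[10][10]=10·0+1=1
row 11: T[11][1]=1·1+0=1  T[11][2]=2·511+1=1023  T[11][3]=3·9330+511=28501  T[11][4]=4·34105+9330=145750  T[11][5]=5·42525+34105=246730  T[11][6]=6·22827+42525=179487  T[11][7]=7·5880+22827=63987  T[11][8]=8·750+5880=11880  T[11][9]=9·45+750=1155  T[11][10]=10·1+45=55  T[11][11]=11·0+1=1
B_11 = ΣS(11,k) = 1+1023+28501+145750+246730+179487+63987+11880+1155+55+1 = 678570

678570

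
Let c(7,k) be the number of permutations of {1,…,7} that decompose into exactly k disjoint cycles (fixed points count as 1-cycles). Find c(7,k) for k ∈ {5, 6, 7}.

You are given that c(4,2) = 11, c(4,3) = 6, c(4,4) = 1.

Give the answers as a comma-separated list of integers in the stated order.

[5] T[5,3]:4*6+11=35 · T[5,4]:4*1+6=10 · T[5,5]:4*0+1=1
[6] T[6,4]:5*10+35=85 · T[6,5]:5*1+10=15 · T[6,6]:5*0+1=1
[7] T[7,5]:6*15+85=175 · T[7,6]:6*1+15=21 · T[7,7]:6*0+1=1
Read c(7,5) = 175, c(7,6) = 21, c(7,7) = 1.

175, 21, 1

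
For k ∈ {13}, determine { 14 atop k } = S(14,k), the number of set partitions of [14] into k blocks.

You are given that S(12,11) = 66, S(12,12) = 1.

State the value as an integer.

91

r13: T_13,12=12×1+66=78; T_13,13=13×0+1=1
r14: T_14,13=13×1+78=91
Read S(14,13) = 91.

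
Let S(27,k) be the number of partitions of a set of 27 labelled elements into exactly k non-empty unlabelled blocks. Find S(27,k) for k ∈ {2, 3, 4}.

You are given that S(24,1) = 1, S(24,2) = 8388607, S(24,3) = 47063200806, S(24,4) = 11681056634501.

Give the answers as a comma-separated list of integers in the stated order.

[25] T[25,1]:1*1+0=1 · T[25,2]:2*8388607+1=16777215 · T[25,3]:3*47063200806+8388607=141197991025 · T[25,4]:4*11681056634501+47063200806=46771289738810
[26] T[26,1]:1*1+0=1 · T[26,2]:2*16777215+1=33554431 · T[26,3]:3*141197991025+16777215=423610750290 · T[26,4]:4*46771289738810+141197991025=187226356946265
[27] T[27,2]:2*33554431+1=67108863 · T[27,3]:3*423610750290+33554431=1270865805301 · T[27,4]:4*187226356946265+423610750290=749329038535350
Read S(27,2) = 67108863, S(27,3) = 1270865805301, S(27,4) = 749329038535350.

67108863, 1270865805301, 749329038535350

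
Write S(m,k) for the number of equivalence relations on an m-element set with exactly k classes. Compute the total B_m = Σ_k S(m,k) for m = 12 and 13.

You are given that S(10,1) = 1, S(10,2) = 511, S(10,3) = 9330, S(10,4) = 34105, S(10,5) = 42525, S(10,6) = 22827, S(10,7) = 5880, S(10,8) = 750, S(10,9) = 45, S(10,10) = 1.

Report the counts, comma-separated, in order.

row 11: T[11][1]=1·1+0=1  T[11][2]=2·511+1=1023  T[11][3]=3·9330+511=28501  T[11][4]=4·34105+9330=145750  T[11][5]=5·42525+34105=246730  T[11][6]=6·22827+42525=179487  T[11][7]=7·5880+22827=63987  T[11][8]=8·750+5880=11880  T[11][9]=9·45+750=1155  T[11][10]=10·1+45=55  T[11][11]=11·0+1=1
row 12: T[12][1]=1·1+0=1  T[12][2]=2·1023+1=2047  T[12][3]=3·28501+1023=86526  T[12][4]=4·145750+28501=611501  T[12][5]=5·246730+145750=1379400  T[12][6]=6·179487+246730=1323652  T[12][7]=7·63987+179487=627396  T[12][8]=8·11880+63987=159027  T[12][9]=9·1155+11880=22275  T[12][10]=10·55+1155=1705  T[12][11]=11·1+55=66  T[12][12]=12·0+1=1
row 13: T[13][1]=1·1+0=1  T[13][2]=2·2047+1=4095  T[13][3]=3·86526+2047=261625  T[13][4]=4·611501+86526=2532530  T[13][5]=5·1379400+611501=7508501  T[13][6]=6·1323652+1379400=9321312  T[13][7]=7·627396+1323652=5715424  T[13][8]=8·159027+627396=1899612  T[13][9]=9·22275+159027=359502  T[13][10]=10·1705+22275=39325  T[13][11]=11·66+1705=2431  T[13][12]=12·1+66=78  T[13][13]=13·0+1=1
B_12 = ΣS(12,k) = 1+2047+86526+611501+1379400+1323652+627396+159027+22275+1705+66+1 = 4213597
B_13 = ΣS(13,k) = 1+4095+261625+2532530+7508501+9321312+5715424+1899612+359502+39325+2431+78+1 = 27644437

4213597, 27644437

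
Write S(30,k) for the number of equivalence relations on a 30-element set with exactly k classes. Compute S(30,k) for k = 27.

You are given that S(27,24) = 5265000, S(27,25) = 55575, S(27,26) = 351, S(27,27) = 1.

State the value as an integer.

@28  (28,25):55575·25+5265000→6654375, (28,26):351·26+55575→64701, (28,27):1·27+351→378
@29  (29,26):64701·26+6654375→8336601, (29,27):378·27+64701→74907
@30  (30,27):74907·27+8336601→10359090
Read S(30,27) = 10359090.

10359090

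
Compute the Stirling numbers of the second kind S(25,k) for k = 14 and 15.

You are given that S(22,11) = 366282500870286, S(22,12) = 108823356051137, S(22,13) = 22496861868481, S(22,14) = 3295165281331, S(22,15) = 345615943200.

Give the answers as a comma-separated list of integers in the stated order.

row 23: T[23][12]=12·108823356051137+366282500870286=1672162773483930  T[23][13]=13·22496861868481+108823356051137=401282560341390  T[23][14]=14·3295165281331+22496861868481=68629175807115  T[23][15]=15·345615943200+3295165281331=8479404429331
row 24: T[24][13]=13·401282560341390+1672162773483930=6888836057922000  T[24][14]=14·68629175807115+401282560341390=1362091021641000  T[24][15]=15·8479404429331+68629175807115=195820242247080
row 25: T[25][14]=14·1362091021641000+6888836057922000=25958110360896000  T[25][15]=15·195820242247080+1362091021641000=4299394655347200
Read S(25,14) = 25958110360896000, S(25,15) = 4299394655347200.

25958110360896000, 4299394655347200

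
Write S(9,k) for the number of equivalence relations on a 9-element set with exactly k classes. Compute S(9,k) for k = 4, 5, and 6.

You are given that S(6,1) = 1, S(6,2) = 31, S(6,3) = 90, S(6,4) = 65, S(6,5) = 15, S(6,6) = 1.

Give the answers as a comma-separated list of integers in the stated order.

7770, 6951, 2646

[7] T[7,2]:2*31+1=63 · T[7,3]:3*90+31=301 · T[7,4]:4*65+90=350 · T[7,5]:5*15+65=140 · T[7,6]:6*1+15=21
[8] T[8,3]:3*301+63=966 · T[8,4]:4*350+301=1701 · T[8,5]:5*140+350=1050 · T[8,6]:6*21+140=266
[9] T[9,4]:4*1701+966=7770 · T[9,5]:5*1050+1701=6951 · T[9,6]:6*266+1050=2646
Read S(9,4) = 7770, S(9,5) = 6951, S(9,6) = 2646.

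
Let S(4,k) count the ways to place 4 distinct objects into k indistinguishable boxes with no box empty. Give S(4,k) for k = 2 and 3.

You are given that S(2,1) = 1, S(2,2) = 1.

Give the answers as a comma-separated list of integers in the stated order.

[3] T[3,1]:1*1+0=1 · T[3,2]:2*1+1=3 · T[3,3]:3*0+1=1
[4] T[4,2]:2*3+1=7 · T[4,3]:3*1+3=6
Read S(4,2) = 7, S(4,3) = 6.

7, 6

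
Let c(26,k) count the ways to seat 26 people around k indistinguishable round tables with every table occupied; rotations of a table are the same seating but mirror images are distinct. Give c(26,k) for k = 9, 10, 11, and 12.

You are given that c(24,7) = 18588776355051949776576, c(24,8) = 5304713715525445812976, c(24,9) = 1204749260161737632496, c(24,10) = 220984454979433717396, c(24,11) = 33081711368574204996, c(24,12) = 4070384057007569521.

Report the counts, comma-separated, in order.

r25: T_25,8=24×5304713715525445812976+18588776355051949776576=145901905527662649288000; T_25,9=24×1204749260161737632496+5304713715525445812976=34218695959407148992880; T_25,10=24×220984454979433717396+1204749260161737632496=6508376179668146850000; T_25,11=24×33081711368574204996+220984454979433717396=1014945527825214637300; T_25,12=24×4070384057007569521+33081711368574204996=130770928736755873500
r26: T_26,9=25×34218695959407148992880+145901905527662649288000=1001369304512841374110000; T_26,10=25×6508376179668146850000+34218695959407148992880=196928100451110820242880; T_26,11=25×1014945527825214637300+6508376179668146850000=31882014375298512782500; T_26,12=25×130770928736755873500+1014945527825214637300=4284218746244111474800
Read c(26,9) = 1001369304512841374110000, c(26,10) = 196928100451110820242880, c(26,11) = 31882014375298512782500, c(26,12) = 4284218746244111474800.

1001369304512841374110000, 196928100451110820242880, 31882014375298512782500, 4284218746244111474800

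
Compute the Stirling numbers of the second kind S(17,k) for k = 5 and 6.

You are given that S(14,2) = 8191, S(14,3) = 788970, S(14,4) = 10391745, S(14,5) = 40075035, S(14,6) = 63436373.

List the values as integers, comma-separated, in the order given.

5652751651, 17505749898

[15] T[15,3]:3*788970+8191=2375101 · T[15,4]:4*10391745+788970=42355950 · T[15,5]:5*40075035+10391745=210766920 · T[15,6]:6*63436373+40075035=420693273
[16] T[16,4]:4*42355950+2375101=171798901 · T[16,5]:5*210766920+42355950=1096190550 · T[16,6]:6*420693273+210766920=2734926558
[17] T[17,5]:5*1096190550+171798901=5652751651 · T[17,6]:6*2734926558+1096190550=17505749898
Read S(17,5) = 5652751651, S(17,6) = 17505749898.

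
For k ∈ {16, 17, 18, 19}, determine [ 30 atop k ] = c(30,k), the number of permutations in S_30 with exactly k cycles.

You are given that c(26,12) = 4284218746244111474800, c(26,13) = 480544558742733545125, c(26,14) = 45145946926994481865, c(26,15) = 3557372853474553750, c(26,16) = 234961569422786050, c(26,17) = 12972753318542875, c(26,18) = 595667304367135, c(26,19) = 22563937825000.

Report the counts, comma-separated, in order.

row 27: T[27][13]=26·480544558742733545125+4284218746244111474800=16778377273555183648050  T[27][14]=26·45145946926994481865+480544558742733545125=1654339178844590073615  T[27][15]=26·3557372853474553750+45145946926994481865=137637641117332879365  T[27][16]=26·234961569422786050+3557372853474553750=9666373658466991050  T[27][17]=26·12972753318542875+234961569422786050=572253155704900800  T[27][18]=26·595667304367135+12972753318542875=28460103232088385  T[27][19]=26·22563937825000+595667304367135=1182329687817135
row 28: T[28][14]=27·1654339178844590073615+16778377273555183648050=61445535102359115635655  T[28][15]=27·137637641117332879365+1654339178844590073615=5370555489012577816470  T[28][16]=27·9666373658466991050+137637641117332879365=398629729895941637715  T[28][17]=27·572253155704900800+9666373658466991050=25117208862499312650  T[28][18]=27·28460103232088385+572253155704900800=1340675942971287195  T[28][19]=27·1182329687817135+28460103232088385=60383004803151030
row 29: T[29][15]=28·5370555489012577816470+61445535102359115635655=211821088794711294496815  T[29][16]=28·398629729895941637715+5370555489012577816470=16532187926098943672490  T[29][17]=28·25117208862499312650+398629729895941637715=1101911578045922391915  T[29][18]=28·1340675942971287195+25117208862499312650=62656135265695354110  T[29][19]=28·60383004803151030+1340675942971287195=3031400077459516035
row 30: T[30][16]=29·16532187926098943672490+211821088794711294496815=691254538651580660999025  T[30][17]=29·1101911578045922391915+16532187926098943672490=48487623689430693038025  T[30][18]=29·62656135265695354110+1101911578045922391915=2918939500751087661105  T[30][19]=29·3031400077459516035+62656135265695354110=150566737512021319125
Read c(30,16) = 691254538651580660999025, c(30,17) = 48487623689430693038025, c(30,18) = 2918939500751087661105, c(30,19) = 150566737512021319125.

691254538651580660999025, 48487623689430693038025, 2918939500751087661105, 150566737512021319125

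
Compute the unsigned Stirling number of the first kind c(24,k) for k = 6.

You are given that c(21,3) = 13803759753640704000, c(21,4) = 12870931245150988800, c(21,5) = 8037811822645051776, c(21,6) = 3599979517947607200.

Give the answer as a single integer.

50779532534302850198976

row 22: T[22][4]=21·12870931245150988800+13803759753640704000=284093315901811468800  T[22][5]=21·8037811822645051776+12870931245150988800=181664979520697076096  T[22][6]=21·3599979517947607200+8037811822645051776=83637381699544802976
row 23: T[23][5]=22·181664979520697076096+284093315901811468800=4280722865357147142912  T[23][6]=22·83637381699544802976+181664979520697076096=2021687376910682741568
row 24: T[24][6]=23·2021687376910682741568+4280722865357147142912=50779532534302850198976
Read c(24,6) = 50779532534302850198976.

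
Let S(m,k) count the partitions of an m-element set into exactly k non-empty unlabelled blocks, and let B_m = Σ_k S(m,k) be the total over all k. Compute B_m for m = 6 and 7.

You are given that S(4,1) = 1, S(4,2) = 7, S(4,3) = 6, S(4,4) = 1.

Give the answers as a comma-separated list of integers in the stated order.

203, 877

r5: T_5,1=1×1+0=1; T_5,2=2×7+1=15; T_5,3=3×6+7=25; T_5,4=4×1+6=10; T_5,5=5×0+1=1
r6: T_6,1=1×1+0=1; T_6,2=2×15+1=31; T_6,3=3×25+15=90; T_6,4=4×10+25=65; T_6,5=5×1+10=15; T_6,6=6×0+1=1
r7: T_7,1=1×1+0=1; T_7,2=2×31+1=63; T_7,3=3×90+31=301; T_7,4=4×65+90=350; T_7,5=5×15+65=140; T_7,6=6×1+15=21; T_7,7=7×0+1=1
B_6 = ΣS(6,k) = 1+31+90+65+15+1 = 203
B_7 = ΣS(7,k) = 1+63+301+350+140+21+1 = 877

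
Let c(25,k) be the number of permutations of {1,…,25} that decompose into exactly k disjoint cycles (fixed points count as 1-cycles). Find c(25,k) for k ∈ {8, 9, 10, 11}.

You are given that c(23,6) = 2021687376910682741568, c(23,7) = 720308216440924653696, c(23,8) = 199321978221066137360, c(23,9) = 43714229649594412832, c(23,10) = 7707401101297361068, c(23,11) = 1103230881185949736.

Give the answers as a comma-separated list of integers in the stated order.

145901905527662649288000, 34218695959407148992880, 6508376179668146850000, 1014945527825214637300

r24: T_24,7=23×720308216440924653696+2021687376910682741568=18588776355051949776576; T_24,8=23×199321978221066137360+720308216440924653696=5304713715525445812976; T_24,9=23×43714229649594412832+199321978221066137360=1204749260161737632496; T_24,10=23×7707401101297361068+43714229649594412832=220984454979433717396; T_24,11=23×1103230881185949736+7707401101297361068=33081711368574204996
r25: T_25,8=24×5304713715525445812976+18588776355051949776576=145901905527662649288000; T_25,9=24×1204749260161737632496+5304713715525445812976=34218695959407148992880; T_25,10=24×220984454979433717396+1204749260161737632496=6508376179668146850000; T_25,11=24×33081711368574204996+220984454979433717396=1014945527825214637300
Read c(25,8) = 145901905527662649288000, c(25,9) = 34218695959407148992880, c(25,10) = 6508376179668146850000, c(25,11) = 1014945527825214637300.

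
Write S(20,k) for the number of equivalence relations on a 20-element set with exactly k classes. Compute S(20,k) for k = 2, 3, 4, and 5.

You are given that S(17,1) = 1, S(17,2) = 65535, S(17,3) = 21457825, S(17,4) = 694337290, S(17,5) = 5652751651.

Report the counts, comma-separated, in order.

i=18: T(18,1)=0+1·1=1 | T(18,2)=1+2·65535=131071 | T(18,3)=65535+3·21457825=64439010 | T(18,4)=21457825+4·694337290=2798806985 | T(18,5)=694337290+5·5652751651=28958095545
i=19: T(19,1)=0+1·1=1 | T(19,2)=1+2·131071=262143 | T(19,3)=131071+3·64439010=193448101 | T(19,4)=64439010+4·2798806985=11259666950 | T(19,5)=2798806985+5·28958095545=147589284710
i=20: T(20,2)=1+2·262143=524287 | T(20,3)=262143+3·193448101=580606446 | T(20,4)=193448101+4·11259666950=45232115901 | T(20,5)=11259666950+5·147589284710=749206090500
Read S(20,2) = 524287, S(20,3) = 580606446, S(20,4) = 45232115901, S(20,5) = 749206090500.

524287, 580606446, 45232115901, 749206090500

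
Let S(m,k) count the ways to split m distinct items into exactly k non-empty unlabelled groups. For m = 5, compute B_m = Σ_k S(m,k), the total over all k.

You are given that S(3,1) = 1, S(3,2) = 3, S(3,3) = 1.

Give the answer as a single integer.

i=4: T(4,1)=0+1·1=1 | T(4,2)=1+2·3=7 | T(4,3)=3+3·1=6 | T(4,4)=1+4·0=1
i=5: T(5,1)=0+1·1=1 | T(5,2)=1+2·7=15 | T(5,3)=7+3·6=25 | T(5,4)=6+4·1=10 | T(5,5)=1+5·0=1
B_5 = ΣS(5,k) = 1+15+25+10+1 = 52

52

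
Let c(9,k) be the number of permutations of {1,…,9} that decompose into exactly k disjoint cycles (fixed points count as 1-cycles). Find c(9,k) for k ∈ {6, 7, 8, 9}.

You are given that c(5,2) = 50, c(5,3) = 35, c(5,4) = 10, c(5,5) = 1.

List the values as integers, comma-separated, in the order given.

row 6: T[6][3]=5·35+50=225  T[6][4]=5·10+35=85  T[6][5]=5·1+10=15  T[6][6]=5·0+1=1
row 7: T[7][4]=6·85+225=735  T[7][5]=6·15+85=175  T[7][6]=6·1+15=21  T[7][7]=6·0+1=1
row 8: T[8][5]=7·175+735=1960  T[8][6]=7·21+175=322  T[8][7]=7·1+21=28  T[8][8]=7·0+1=1
row 9: T[9][6]=8·322+1960=4536  T[9][7]=8·28+322=546  T[9][8]=8·1+28=36  T[9][9]=8·0+1=1
Read c(9,6) = 4536, c(9,7) = 546, c(9,8) = 36, c(9,9) = 1.

4536, 546, 36, 1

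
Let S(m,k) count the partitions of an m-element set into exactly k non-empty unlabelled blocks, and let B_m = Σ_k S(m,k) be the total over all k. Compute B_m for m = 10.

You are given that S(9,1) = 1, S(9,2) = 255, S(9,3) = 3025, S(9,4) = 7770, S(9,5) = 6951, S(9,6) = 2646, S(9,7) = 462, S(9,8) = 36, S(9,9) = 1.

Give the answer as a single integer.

[10] T[10,1]:1*1+0=1 · T[10,2]:2*255+1=511 · T[10,3]:3*3025+255=9330 · T[10,4]:4*7770+3025=34105 · T[10,5]:5*6951+7770=42525 · T[10,6]:6*2646+6951=22827 · T[10,7]:7*462+2646=5880 · T[10,8]:8*36+462=750 · T[10,9]:9*1+36=45 · T[10,10]:10*0+1=1
B_10 = ΣS(10,k) = 1+511+9330+34105+42525+22827+5880+750+45+1 = 115975

115975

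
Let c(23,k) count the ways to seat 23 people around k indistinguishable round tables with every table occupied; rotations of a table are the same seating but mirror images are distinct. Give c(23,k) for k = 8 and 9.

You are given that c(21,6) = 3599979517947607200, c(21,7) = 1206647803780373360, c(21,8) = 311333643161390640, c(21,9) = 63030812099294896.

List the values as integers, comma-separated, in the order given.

row 22: T[22][7]=21·1206647803780373360+3599979517947607200=28939583397335447760  T[22][8]=21·311333643161390640+1206647803780373360=7744654310169576800  T[22][9]=21·63030812099294896+311333643161390640=1634980697246583456
row 23: T[23][8]=22·7744654310169576800+28939583397335447760=199321978221066137360  T[23][9]=22·1634980697246583456+7744654310169576800=43714229649594412832
Read c(23,8) = 199321978221066137360, c(23,9) = 43714229649594412832.

199321978221066137360, 43714229649594412832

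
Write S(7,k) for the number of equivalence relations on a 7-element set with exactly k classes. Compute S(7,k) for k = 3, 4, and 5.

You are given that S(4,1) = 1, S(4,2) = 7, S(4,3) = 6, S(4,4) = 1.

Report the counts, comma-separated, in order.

301, 350, 140

@5  (5,1):1·1+0→1, (5,2):7·2+1→15, (5,3):6·3+7→25, (5,4):1·4+6→10, (5,5):0·5+1→1
@6  (6,2):15·2+1→31, (6,3):25·3+15→90, (6,4):10·4+25→65, (6,5):1·5+10→15
@7  (7,3):90·3+31→301, (7,4):65·4+90→350, (7,5):15·5+65→140
Read S(7,3) = 301, S(7,4) = 350, S(7,5) = 140.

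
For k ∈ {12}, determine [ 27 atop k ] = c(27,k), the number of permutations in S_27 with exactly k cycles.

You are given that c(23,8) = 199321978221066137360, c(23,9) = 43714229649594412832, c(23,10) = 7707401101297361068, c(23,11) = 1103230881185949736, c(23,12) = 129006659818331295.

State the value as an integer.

143271701777645411127300

i=24: T(24,9)=199321978221066137360+23·43714229649594412832=1204749260161737632496 | T(24,10)=43714229649594412832+23·7707401101297361068=220984454979433717396 | T(24,11)=7707401101297361068+23·1103230881185949736=33081711368574204996 | T(24,12)=1103230881185949736+23·129006659818331295=4070384057007569521
i=25: T(25,10)=1204749260161737632496+24·220984454979433717396=6508376179668146850000 | T(25,11)=220984454979433717396+24·33081711368574204996=1014945527825214637300 | T(25,12)=33081711368574204996+24·4070384057007569521=130770928736755873500
i=26: T(26,11)=6508376179668146850000+25·1014945527825214637300=31882014375298512782500 | T(26,12)=1014945527825214637300+25·130770928736755873500=4284218746244111474800
i=27: T(27,12)=31882014375298512782500+26·4284218746244111474800=143271701777645411127300
Read c(27,12) = 143271701777645411127300.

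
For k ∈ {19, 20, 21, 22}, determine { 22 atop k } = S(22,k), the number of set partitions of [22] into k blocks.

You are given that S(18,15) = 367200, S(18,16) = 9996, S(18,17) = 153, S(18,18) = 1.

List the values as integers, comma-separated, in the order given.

1389850, 23485, 231, 1

i=19: T(19,16)=367200+16·9996=527136 | T(19,17)=9996+17·153=12597 | T(19,18)=153+18·1=171 | T(19,19)=1+19·0=1
i=20: T(20,17)=527136+17·12597=741285 | T(20,18)=12597+18·171=15675 | T(20,19)=171+19·1=190 | T(20,20)=1+20·0=1
i=21: T(21,18)=741285+18·15675=1023435 | T(21,19)=15675+19·190=19285 | T(21,20)=190+20·1=210 | T(21,21)=1+21·0=1
i=22: T(22,19)=1023435+19·19285=1389850 | T(22,20)=19285+20·210=23485 | T(22,21)=210+21·1=231 | T(22,22)=1+22·0=1
Read S(22,19) = 1389850, S(22,20) = 23485, S(22,21) = 231, S(22,22) = 1.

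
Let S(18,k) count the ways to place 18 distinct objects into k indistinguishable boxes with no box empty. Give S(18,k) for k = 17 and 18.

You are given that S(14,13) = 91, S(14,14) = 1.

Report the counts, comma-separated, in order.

153, 1

[15] T[15,14]:14*1+91=105 · T[15,15]:15*0+1=1
[16] T[16,15]:15*1+105=120 · T[16,16]:16*0+1=1
[17] T[17,16]:16*1+120=136 · T[17,17]:17*0+1=1
[18] T[18,17]:17*1+136=153 · T[18,18]:18*0+1=1
Read S(18,17) = 153, S(18,18) = 1.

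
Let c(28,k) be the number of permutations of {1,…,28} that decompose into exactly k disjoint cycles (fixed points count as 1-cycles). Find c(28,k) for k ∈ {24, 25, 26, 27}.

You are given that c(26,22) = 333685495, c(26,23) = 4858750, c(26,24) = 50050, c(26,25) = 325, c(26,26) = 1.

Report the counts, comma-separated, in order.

r27: T_27,23=26×4858750+333685495=460012995; T_27,24=26×50050+4858750=6160050; T_27,25=26×325+50050=58500; T_27,26=26×1+325=351; T_27,27=26×0+1=1
r28: T_28,24=27×6160050+460012995=626334345; T_28,25=27×58500+6160050=7739550; T_28,26=27×351+58500=67977; T_28,27=27×1+351=378
Read c(28,24) = 626334345, c(28,25) = 7739550, c(28,26) = 67977, c(28,27) = 378.

626334345, 7739550, 67977, 378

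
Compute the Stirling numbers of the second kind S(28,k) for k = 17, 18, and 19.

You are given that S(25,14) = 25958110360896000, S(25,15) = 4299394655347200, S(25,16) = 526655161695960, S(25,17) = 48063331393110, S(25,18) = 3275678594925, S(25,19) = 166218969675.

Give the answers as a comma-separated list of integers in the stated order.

i=26: T(26,15)=25958110360896000+15·4299394655347200=90449030191104000 | T(26,16)=4299394655347200+16·526655161695960=12725877242482560 | T(26,17)=526655161695960+17·48063331393110=1343731795378830 | T(26,18)=48063331393110+18·3275678594925=107025546101760 | T(26,19)=3275678594925+19·166218969675=6433839018750
i=27: T(27,16)=90449030191104000+16·12725877242482560=294063066070824960 | T(27,17)=12725877242482560+17·1343731795378830=35569317763922670 | T(27,18)=1343731795378830+18·107025546101760=3270191625210510 | T(27,19)=107025546101760+19·6433839018750=229268487458010
i=28: T(28,17)=294063066070824960+17·35569317763922670=898741468057510350 | T(28,18)=35569317763922670+18·3270191625210510=94432767017711850 | T(28,19)=3270191625210510+19·229268487458010=7626292886912700
Read S(28,17) = 898741468057510350, S(28,18) = 94432767017711850, S(28,19) = 7626292886912700.

898741468057510350, 94432767017711850, 7626292886912700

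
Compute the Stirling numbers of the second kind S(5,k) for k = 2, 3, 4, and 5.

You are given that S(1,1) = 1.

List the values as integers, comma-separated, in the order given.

15, 25, 10, 1

i=2: T(2,1)=0+1·1=1 | T(2,2)=1+2·0=1
i=3: T(3,1)=0+1·1=1 | T(3,2)=1+2·1=3 | T(3,3)=1+3·0=1
i=4: T(4,1)=0+1·1=1 | T(4,2)=1+2·3=7 | T(4,3)=3+3·1=6 | T(4,4)=1+4·0=1
i=5: T(5,2)=1+2·7=15 | T(5,3)=7+3·6=25 | T(5,4)=6+4·1=10 | T(5,5)=1+5·0=1
Read S(5,2) = 15, S(5,3) = 25, S(5,4) = 10, S(5,5) = 1.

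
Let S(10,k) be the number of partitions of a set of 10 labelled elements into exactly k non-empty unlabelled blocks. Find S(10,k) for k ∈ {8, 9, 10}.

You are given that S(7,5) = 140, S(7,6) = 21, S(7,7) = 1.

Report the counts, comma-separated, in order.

750, 45, 1

r8: T_8,6=6×21+140=266; T_8,7=7×1+21=28; T_8,8=8×0+1=1
r9: T_9,7=7×28+266=462; T_9,8=8×1+28=36; T_9,9=9×0+1=1
r10: T_10,8=8×36+462=750; T_10,9=9×1+36=45; T_10,10=10×0+1=1
Read S(10,8) = 750, S(10,9) = 45, S(10,10) = 1.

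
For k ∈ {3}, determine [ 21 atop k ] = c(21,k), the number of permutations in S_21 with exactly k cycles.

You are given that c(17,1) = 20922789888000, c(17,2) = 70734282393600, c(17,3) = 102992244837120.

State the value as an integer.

i=18: T(18,1)=0+17·20922789888000=355687428096000 | T(18,2)=20922789888000+17·70734282393600=1223405590579200 | T(18,3)=70734282393600+17·102992244837120=1821602444624640
i=19: T(19,1)=0+18·355687428096000=6402373705728000 | T(19,2)=355687428096000+18·1223405590579200=22376988058521600 | T(19,3)=1223405590579200+18·1821602444624640=34012249593822720
i=20: T(20,2)=6402373705728000+19·22376988058521600=431565146817638400 | T(20,3)=22376988058521600+19·34012249593822720=668609730341153280
i=21: T(21,3)=431565146817638400+20·668609730341153280=13803759753640704000
Read c(21,3) = 13803759753640704000.

13803759753640704000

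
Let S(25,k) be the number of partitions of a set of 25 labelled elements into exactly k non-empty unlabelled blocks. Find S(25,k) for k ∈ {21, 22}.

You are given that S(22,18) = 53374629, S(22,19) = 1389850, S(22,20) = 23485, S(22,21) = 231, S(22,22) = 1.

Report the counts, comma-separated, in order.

168519505, 3200450

i=23: T(23,19)=53374629+19·1389850=79781779 | T(23,20)=1389850+20·23485=1859550 | T(23,21)=23485+21·231=28336 | T(23,22)=231+22·1=253
i=24: T(24,20)=79781779+20·1859550=116972779 | T(24,21)=1859550+21·28336=2454606 | T(24,22)=28336+22·253=33902
i=25: T(25,21)=116972779+21·2454606=168519505 | T(25,22)=2454606+22·33902=3200450
Read S(25,21) = 168519505, S(25,22) = 3200450.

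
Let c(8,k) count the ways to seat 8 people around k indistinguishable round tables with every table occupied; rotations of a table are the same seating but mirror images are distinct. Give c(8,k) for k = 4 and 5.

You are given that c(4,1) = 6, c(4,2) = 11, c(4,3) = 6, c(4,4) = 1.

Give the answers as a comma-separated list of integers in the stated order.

r5: T_5,1=4×6+0=24; T_5,2=4×11+6=50; T_5,3=4×6+11=35; T_5,4=4×1+6=10; T_5,5=4×0+1=1
r6: T_6,2=5×50+24=274; T_6,3=5×35+50=225; T_6,4=5×10+35=85; T_6,5=5×1+10=15
r7: T_7,3=6×225+274=1624; T_7,4=6×85+225=735; T_7,5=6×15+85=175
r8: T_8,4=7×735+1624=6769; T_8,5=7×175+735=1960
Read c(8,4) = 6769, c(8,5) = 1960.

6769, 1960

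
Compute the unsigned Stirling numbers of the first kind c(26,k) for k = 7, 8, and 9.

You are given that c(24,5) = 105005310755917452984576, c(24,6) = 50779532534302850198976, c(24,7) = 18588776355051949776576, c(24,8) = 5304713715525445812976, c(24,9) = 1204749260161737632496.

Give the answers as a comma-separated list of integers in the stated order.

[25] T[25,6]:24*50779532534302850198976+105005310755917452984576=1323714091579185857760000 · T[25,7]:24*18588776355051949776576+50779532534302850198976=496910165055549644836800 · T[25,8]:24*5304713715525445812976+18588776355051949776576=145901905527662649288000 · T[25,9]:24*1204749260161737632496+5304713715525445812976=34218695959407148992880
[26] T[26,7]:25*496910165055549644836800+1323714091579185857760000=13746468217967926978680000 · T[26,8]:25*145901905527662649288000+496910165055549644836800=4144457803247115877036800 · T[26,9]:25*34218695959407148992880+145901905527662649288000=1001369304512841374110000
Read c(26,7) = 13746468217967926978680000, c(26,8) = 4144457803247115877036800, c(26,9) = 1001369304512841374110000.

13746468217967926978680000, 4144457803247115877036800, 1001369304512841374110000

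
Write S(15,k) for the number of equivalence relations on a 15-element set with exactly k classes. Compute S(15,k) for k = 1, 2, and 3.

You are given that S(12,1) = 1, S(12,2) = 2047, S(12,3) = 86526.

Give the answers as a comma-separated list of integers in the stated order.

r13: T_13,1=1×1+0=1; T_13,2=2×2047+1=4095; T_13,3=3×86526+2047=261625
r14: T_14,1=1×1+0=1; T_14,2=2×4095+1=8191; T_14,3=3×261625+4095=788970
r15: T_15,1=1×1+0=1; T_15,2=2×8191+1=16383; T_15,3=3×788970+8191=2375101
Read S(15,1) = 1, S(15,2) = 16383, S(15,3) = 2375101.

1, 16383, 2375101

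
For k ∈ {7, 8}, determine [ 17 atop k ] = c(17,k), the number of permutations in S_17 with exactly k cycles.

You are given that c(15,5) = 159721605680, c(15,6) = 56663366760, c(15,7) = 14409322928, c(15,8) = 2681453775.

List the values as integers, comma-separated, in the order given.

5374523477960, 1146901283528

r16: T_16,6=15×56663366760+159721605680=1009672107080; T_16,7=15×14409322928+56663366760=272803210680; T_16,8=15×2681453775+14409322928=54631129553
r17: T_17,7=16×272803210680+1009672107080=5374523477960; T_17,8=16×54631129553+272803210680=1146901283528
Read c(17,7) = 5374523477960, c(17,8) = 1146901283528.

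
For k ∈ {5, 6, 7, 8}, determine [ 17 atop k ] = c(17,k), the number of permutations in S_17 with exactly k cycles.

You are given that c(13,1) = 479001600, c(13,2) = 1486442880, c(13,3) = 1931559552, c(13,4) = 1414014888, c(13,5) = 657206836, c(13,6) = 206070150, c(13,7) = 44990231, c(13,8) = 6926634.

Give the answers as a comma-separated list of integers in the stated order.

[14] T[14,2]:13*1486442880+479001600=19802759040 · T[14,3]:13*1931559552+1486442880=26596717056 · T[14,4]:13*1414014888+1931559552=20313753096 · T[14,5]:13*657206836+1414014888=9957703756 · T[14,6]:13*206070150+657206836=3336118786 · T[14,7]:13*44990231+206070150=790943153 · T[14,8]:13*6926634+44990231=135036473
[15] T[15,3]:14*26596717056+19802759040=392156797824 · T[15,4]:14*20313753096+26596717056=310989260400 · T[15,5]:14*9957703756+20313753096=159721605680 · T[15,6]:14*3336118786+9957703756=56663366760 · T[15,7]:14*790943153+3336118786=14409322928 · T[15,8]:14*135036473+790943153=2681453775
[16] T[16,4]:15*310989260400+392156797824=5056995703824 · T[16,5]:15*159721605680+310989260400=2706813345600 · T[16,6]:15*56663366760+159721605680=1009672107080 · T[16,7]:15*14409322928+56663366760=272803210680 · T[16,8]:15*2681453775+14409322928=54631129553
[17] T[17,5]:16*2706813345600+5056995703824=48366009233424 · T[17,6]:16*1009672107080+2706813345600=18861567058880 · T[17,7]:16*272803210680+1009672107080=5374523477960 · T[17,8]:16*54631129553+272803210680=1146901283528
Read c(17,5) = 48366009233424, c(17,6) = 18861567058880, c(17,7) = 5374523477960, c(17,8) = 1146901283528.

48366009233424, 18861567058880, 5374523477960, 1146901283528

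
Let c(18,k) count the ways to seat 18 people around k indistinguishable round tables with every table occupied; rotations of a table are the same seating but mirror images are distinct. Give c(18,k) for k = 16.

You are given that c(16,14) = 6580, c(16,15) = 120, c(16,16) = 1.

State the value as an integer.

r17: T_17,15=16×120+6580=8500; T_17,16=16×1+120=136
r18: T_18,16=17×136+8500=10812
Read c(18,16) = 10812.

10812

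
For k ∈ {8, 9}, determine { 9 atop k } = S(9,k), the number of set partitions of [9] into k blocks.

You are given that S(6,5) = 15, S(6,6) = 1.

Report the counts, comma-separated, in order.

row 7: T[7][6]=6·1+15=21  T[7][7]=7·0+1=1
row 8: T[8][7]=7·1+21=28  T[8][8]=8·0+1=1
row 9: T[9][8]=8·1+28=36  T[9][9]=9·0+1=1
Read S(9,8) = 36, S(9,9) = 1.

36, 1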